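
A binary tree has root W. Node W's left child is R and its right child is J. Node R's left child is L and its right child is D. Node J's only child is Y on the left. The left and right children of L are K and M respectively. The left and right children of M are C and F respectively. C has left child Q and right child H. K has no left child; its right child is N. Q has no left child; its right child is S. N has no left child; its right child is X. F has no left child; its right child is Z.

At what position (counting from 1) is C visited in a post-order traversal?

7

Post-order visits the left subtree, then the right subtree, then the node.
At W: go left to R.
  At R: go left to L.
    At L: go left to K.
      At K: no left child.
      At K: go right to N.
        At N: no left child.
        At N: go right to X.
          X is a leaf — visit X.
        Visit N.
      Visit K.
    At L: go right to M.
      At M: go left to C.
        At C: go left to Q.
          At Q: no left child.
          At Q: go right to S.
            S is a leaf — visit S.
          Visit Q.
        At C: go right to H.
          H is a leaf — visit H.
        Visit C.
      At M: go right to F.
        At F: no left child.
        At F: go right to Z.
          Z is a leaf — visit Z.
        Visit F.
      Visit M.
    Visit L.
  At R: go right to D.
    D is a leaf — visit D.
  Visit R.
At W: go right to J.
  At J: go left to Y.
    Y is a leaf — visit Y.
  At J: no right child.
  Visit J.
Visit W.
Full post-order sequence: X, N, K, S, Q, H, C, Z, F, M, L, D, R, Y, J, W.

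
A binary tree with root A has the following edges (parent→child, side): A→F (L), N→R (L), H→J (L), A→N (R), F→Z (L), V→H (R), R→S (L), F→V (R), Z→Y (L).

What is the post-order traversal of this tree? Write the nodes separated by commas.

Post-order visits the left subtree, then the right subtree, then the node.
At A: go left to F.
  At F: go left to Z.
    At Z: go left to Y.
      Y is a leaf — visit Y.
    At Z: no right child.
    Visit Z.
  At F: go right to V.
    At V: no left child.
    At V: go right to H.
      At H: go left to J.
        J is a leaf — visit J.
      At H: no right child.
      Visit H.
    Visit V.
  Visit F.
At A: go right to N.
  At N: go left to R.
    At R: go left to S.
      S is a leaf — visit S.
    At R: no right child.
    Visit R.
  At N: no right child.
  Visit N.
Visit A.

Y, Z, J, H, V, F, S, R, N, A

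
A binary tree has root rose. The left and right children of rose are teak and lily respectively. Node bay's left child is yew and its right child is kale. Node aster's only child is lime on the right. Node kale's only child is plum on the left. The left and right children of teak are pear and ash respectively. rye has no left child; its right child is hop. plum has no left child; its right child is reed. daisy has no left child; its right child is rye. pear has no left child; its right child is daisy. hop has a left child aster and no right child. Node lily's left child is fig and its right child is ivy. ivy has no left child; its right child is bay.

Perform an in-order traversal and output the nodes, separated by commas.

pear, daisy, rye, aster, lime, hop, teak, ash, rose, fig, lily, ivy, yew, bay, plum, reed, kale

In-order visits the left subtree, then the node, then the right subtree.
At rose: go left to teak.
  At teak: go left to pear.
    At pear: no left child.
    Visit pear.
    At pear: go right to daisy.
      At daisy: no left child.
      Visit daisy.
      At daisy: go right to rye.
        At rye: no left child.
        Visit rye.
        At rye: go right to hop.
          At hop: go left to aster.
            At aster: no left child.
            Visit aster.
            At aster: go right to lime.
              lime is a leaf — visit lime.
          Visit hop.
          At hop: no right child.
  Visit teak.
  At teak: go right to ash.
    ash is a leaf — visit ash.
Visit rose.
At rose: go right to lily.
  At lily: go left to fig.
    fig is a leaf — visit fig.
  Visit lily.
  At lily: go right to ivy.
    At ivy: no left child.
    Visit ivy.
    At ivy: go right to bay.
      At bay: go left to yew.
        yew is a leaf — visit yew.
      Visit bay.
      At bay: go right to kale.
        At kale: go left to plum.
          At plum: no left child.
          Visit plum.
          At plum: go right to reed.
            reed is a leaf — visit reed.
        Visit kale.
        At kale: no right child.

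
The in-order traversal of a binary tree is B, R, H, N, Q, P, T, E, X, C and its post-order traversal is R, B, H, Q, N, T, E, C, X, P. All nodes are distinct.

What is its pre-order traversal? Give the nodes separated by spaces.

The last element of post-order is the root; it splits in-order into left and right subtrees.
Root P: left subtree has 5 nodes {B, R, H, N, Q}, right has 4 {T, E, X, C}.
  Root N: left subtree has 3 nodes {B, R, H}, right has 1 {Q}.
    Root H: left subtree has 2 nodes {B, R}, right has 0 { }.
      Root B: left subtree has 0 nodes { }, right has 1 {R}.
  Root X: left subtree has 2 nodes {T, E}, right has 1 {C}.
    Root E: left subtree has 1 node {T}, right has 0 { }.

P N H B R Q X E T C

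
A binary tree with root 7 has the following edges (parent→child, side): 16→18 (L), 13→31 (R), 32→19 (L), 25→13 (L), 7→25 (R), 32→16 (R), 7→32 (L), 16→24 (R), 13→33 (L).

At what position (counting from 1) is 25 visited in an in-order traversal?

10

In-order visits the left subtree, then the node, then the right subtree.
At 7: go left to 32.
  At 32: go left to 19.
    19 is a leaf — visit 19.
  Visit 32.
  At 32: go right to 16.
    At 16: go left to 18.
      18 is a leaf — visit 18.
    Visit 16.
    At 16: go right to 24.
      24 is a leaf — visit 24.
Visit 7.
At 7: go right to 25.
  At 25: go left to 13.
    At 13: go left to 33.
      33 is a leaf — visit 33.
    Visit 13.
    At 13: go right to 31.
      31 is a leaf — visit 31.
  Visit 25.
  At 25: no right child.
Full in-order sequence: 19, 32, 18, 16, 24, 7, 33, 13, 31, 25.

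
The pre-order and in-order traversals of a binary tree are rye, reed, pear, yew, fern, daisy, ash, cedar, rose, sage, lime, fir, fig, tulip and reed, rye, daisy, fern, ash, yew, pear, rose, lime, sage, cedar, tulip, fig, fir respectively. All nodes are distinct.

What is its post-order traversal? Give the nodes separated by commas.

reed, daisy, ash, fern, yew, lime, sage, rose, tulip, fig, fir, cedar, pear, rye

The first element of pre-order is the root; it splits in-order into left and right subtrees.
Root rye: left subtree has 1 node {reed}, right has 12 {daisy, fern, ash, yew, pear, rose, lime, sage, cedar, tulip, fig, fir}.
  Root pear: left subtree has 4 nodes {daisy, fern, ash, yew}, right has 7 {rose, lime, sage, cedar, tulip, fig, fir}.
    Root yew: left subtree has 3 nodes {daisy, fern, ash}, right has 0 { }.
      Root fern: left subtree has 1 node {daisy}, right has 1 {ash}.
    Root cedar: left subtree has 3 nodes {rose, lime, sage}, right has 3 {tulip, fig, fir}.
      Root rose: left subtree has 0 nodes { }, right has 2 {lime, sage}.
        Root sage: left subtree has 1 node {lime}, right has 0 { }.
      Root fir: left subtree has 2 nodes {tulip, fig}, right has 0 { }.
        Root fig: left subtree has 1 node {tulip}, right has 0 { }.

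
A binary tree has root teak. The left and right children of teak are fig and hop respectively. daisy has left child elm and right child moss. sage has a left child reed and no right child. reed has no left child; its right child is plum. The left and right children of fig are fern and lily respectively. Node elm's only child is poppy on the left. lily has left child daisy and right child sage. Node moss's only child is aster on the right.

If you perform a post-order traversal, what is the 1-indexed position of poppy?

Post-order visits the left subtree, then the right subtree, then the node.
At teak: go left to fig.
  At fig: go left to fern.
    fern is a leaf — visit fern.
  At fig: go right to lily.
    At lily: go left to daisy.
      At daisy: go left to elm.
        At elm: go left to poppy.
          poppy is a leaf — visit poppy.
        At elm: no right child.
        Visit elm.
      At daisy: go right to moss.
        At moss: no left child.
        At moss: go right to aster.
          aster is a leaf — visit aster.
        Visit moss.
      Visit daisy.
    At lily: go right to sage.
      At sage: go left to reed.
        At reed: no left child.
        At reed: go right to plum.
          plum is a leaf — visit plum.
        Visit reed.
      At sage: no right child.
      Visit sage.
    Visit lily.
  Visit fig.
At teak: go right to hop.
  hop is a leaf — visit hop.
Visit teak.
Full post-order sequence: fern, poppy, elm, aster, moss, daisy, plum, reed, sage, lily, fig, hop, teak.

2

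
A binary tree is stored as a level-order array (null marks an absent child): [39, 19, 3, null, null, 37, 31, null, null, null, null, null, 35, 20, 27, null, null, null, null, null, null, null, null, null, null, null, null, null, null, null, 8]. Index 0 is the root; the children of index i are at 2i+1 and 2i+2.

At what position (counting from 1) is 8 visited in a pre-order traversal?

Pre-order visits the node, then its left subtree, then its right subtree.
Visit 39.
At 39: go left to 19.
  19 is a leaf — visit 19.
At 39: go right to 3.
  Visit 3.
  At 3: go left to 37.
    Visit 37.
    At 37: no left child.
    At 37: go right to 35.
      35 is a leaf — visit 35.
  At 3: go right to 31.
    Visit 31.
    At 31: go left to 20.
      20 is a leaf — visit 20.
    At 31: go right to 27.
      Visit 27.
      At 27: no left child.
      At 27: go right to 8.
        8 is a leaf — visit 8.
Full pre-order sequence: 39, 19, 3, 37, 35, 31, 20, 27, 8.

9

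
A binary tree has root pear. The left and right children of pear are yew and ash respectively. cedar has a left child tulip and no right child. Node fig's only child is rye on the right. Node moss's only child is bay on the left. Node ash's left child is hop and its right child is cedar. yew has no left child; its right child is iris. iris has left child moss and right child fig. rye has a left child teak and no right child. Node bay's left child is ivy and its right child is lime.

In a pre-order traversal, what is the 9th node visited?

Pre-order visits the node, then its left subtree, then its right subtree.
Visit pear.
At pear: go left to yew.
  Visit yew.
  At yew: no left child.
  At yew: go right to iris.
    Visit iris.
    At iris: go left to moss.
      Visit moss.
      At moss: go left to bay.
        Visit bay.
        At bay: go left to ivy.
          ivy is a leaf — visit ivy.
        At bay: go right to lime.
          lime is a leaf — visit lime.
      At moss: no right child.
    At iris: go right to fig.
      Visit fig.
      At fig: no left child.
      At fig: go right to rye.
        Visit rye.
        At rye: go left to teak.
          teak is a leaf — visit teak.
        At rye: no right child.
At pear: go right to ash.
  Visit ash.
  At ash: go left to hop.
    hop is a leaf — visit hop.
  At ash: go right to cedar.
    Visit cedar.
    At cedar: go left to tulip.
      tulip is a leaf — visit tulip.
    At cedar: no right child.
Full pre-order sequence: pear, yew, iris, moss, bay, ivy, lime, fig, rye, teak, ash, hop, cedar, tulip.

rye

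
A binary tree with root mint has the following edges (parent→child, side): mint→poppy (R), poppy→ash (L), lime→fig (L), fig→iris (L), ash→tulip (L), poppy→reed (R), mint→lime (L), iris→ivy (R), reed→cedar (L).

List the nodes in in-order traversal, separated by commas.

In-order visits the left subtree, then the node, then the right subtree.
At mint: go left to lime.
  At lime: go left to fig.
    At fig: go left to iris.
      At iris: no left child.
      Visit iris.
      At iris: go right to ivy.
        ivy is a leaf — visit ivy.
    Visit fig.
    At fig: no right child.
  Visit lime.
  At lime: no right child.
Visit mint.
At mint: go right to poppy.
  At poppy: go left to ash.
    At ash: go left to tulip.
      tulip is a leaf — visit tulip.
    Visit ash.
    At ash: no right child.
  Visit poppy.
  At poppy: go right to reed.
    At reed: go left to cedar.
      cedar is a leaf — visit cedar.
    Visit reed.
    At reed: no right child.

iris, ivy, fig, lime, mint, tulip, ash, poppy, cedar, reed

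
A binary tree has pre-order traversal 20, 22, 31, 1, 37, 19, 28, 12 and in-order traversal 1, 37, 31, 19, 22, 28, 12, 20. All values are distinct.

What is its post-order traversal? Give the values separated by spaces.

37 1 19 31 12 28 22 20

The first element of pre-order is the root; it splits in-order into left and right subtrees.
Root 20: left subtree has 7 nodes {1, 37, 31, 19, 22, 28, 12}, right has 0 { }.
  Root 22: left subtree has 4 nodes {1, 37, 31, 19}, right has 2 {28, 12}.
    Root 31: left subtree has 2 nodes {1, 37}, right has 1 {19}.
      Root 1: left subtree has 0 nodes { }, right has 1 {37}.
    Root 28: left subtree has 0 nodes { }, right has 1 {12}.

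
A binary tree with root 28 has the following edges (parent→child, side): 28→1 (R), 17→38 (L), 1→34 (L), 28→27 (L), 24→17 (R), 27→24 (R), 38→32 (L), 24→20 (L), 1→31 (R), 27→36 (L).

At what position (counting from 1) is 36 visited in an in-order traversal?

1

In-order visits the left subtree, then the node, then the right subtree.
At 28: go left to 27.
  At 27: go left to 36.
    36 is a leaf — visit 36.
  Visit 27.
  At 27: go right to 24.
    At 24: go left to 20.
      20 is a leaf — visit 20.
    Visit 24.
    At 24: go right to 17.
      At 17: go left to 38.
        At 38: go left to 32.
          32 is a leaf — visit 32.
        Visit 38.
        At 38: no right child.
      Visit 17.
      At 17: no right child.
Visit 28.
At 28: go right to 1.
  At 1: go left to 34.
    34 is a leaf — visit 34.
  Visit 1.
  At 1: go right to 31.
    31 is a leaf — visit 31.
Full in-order sequence: 36, 27, 20, 24, 32, 38, 17, 28, 34, 1, 31.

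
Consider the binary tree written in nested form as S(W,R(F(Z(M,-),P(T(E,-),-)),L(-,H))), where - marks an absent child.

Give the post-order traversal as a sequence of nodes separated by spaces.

W M Z E T P F H L R S

Post-order visits the left subtree, then the right subtree, then the node.
At S: go left to W.
  W is a leaf — visit W.
At S: go right to R.
  At R: go left to F.
    At F: go left to Z.
      At Z: go left to M.
        M is a leaf — visit M.
      At Z: no right child.
      Visit Z.
    At F: go right to P.
      At P: go left to T.
        At T: go left to E.
          E is a leaf — visit E.
        At T: no right child.
        Visit T.
      At P: no right child.
      Visit P.
    Visit F.
  At R: go right to L.
    At L: no left child.
    At L: go right to H.
      H is a leaf — visit H.
    Visit L.
  Visit R.
Visit S.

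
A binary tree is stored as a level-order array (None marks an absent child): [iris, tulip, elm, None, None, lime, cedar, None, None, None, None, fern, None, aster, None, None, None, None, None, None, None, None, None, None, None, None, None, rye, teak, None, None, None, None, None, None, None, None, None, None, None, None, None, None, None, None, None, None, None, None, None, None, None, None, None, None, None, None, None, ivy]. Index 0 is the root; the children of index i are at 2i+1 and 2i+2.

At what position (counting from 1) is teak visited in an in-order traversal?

8

In-order visits the left subtree, then the node, then the right subtree.
At iris: go left to tulip.
  tulip is a leaf — visit tulip.
Visit iris.
At iris: go right to elm.
  At elm: go left to lime.
    At lime: go left to fern.
      fern is a leaf — visit fern.
    Visit lime.
    At lime: no right child.
  Visit elm.
  At elm: go right to cedar.
    At cedar: go left to aster.
      At aster: go left to rye.
        rye is a leaf — visit rye.
      Visit aster.
      At aster: go right to teak.
        At teak: no left child.
        Visit teak.
        At teak: go right to ivy.
          ivy is a leaf — visit ivy.
    Visit cedar.
    At cedar: no right child.
Full in-order sequence: tulip, iris, fern, lime, elm, rye, aster, teak, ivy, cedar.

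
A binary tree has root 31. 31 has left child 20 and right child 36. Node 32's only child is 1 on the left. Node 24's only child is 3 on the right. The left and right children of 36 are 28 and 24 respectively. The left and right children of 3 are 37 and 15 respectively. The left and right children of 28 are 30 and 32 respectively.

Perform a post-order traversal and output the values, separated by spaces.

Post-order visits the left subtree, then the right subtree, then the node.
At 31: go left to 20.
  20 is a leaf — visit 20.
At 31: go right to 36.
  At 36: go left to 28.
    At 28: go left to 30.
      30 is a leaf — visit 30.
    At 28: go right to 32.
      At 32: go left to 1.
        1 is a leaf — visit 1.
      At 32: no right child.
      Visit 32.
    Visit 28.
  At 36: go right to 24.
    At 24: no left child.
    At 24: go right to 3.
      At 3: go left to 37.
        37 is a leaf — visit 37.
      At 3: go right to 15.
        15 is a leaf — visit 15.
      Visit 3.
    Visit 24.
  Visit 36.
Visit 31.

20 30 1 32 28 37 15 3 24 36 31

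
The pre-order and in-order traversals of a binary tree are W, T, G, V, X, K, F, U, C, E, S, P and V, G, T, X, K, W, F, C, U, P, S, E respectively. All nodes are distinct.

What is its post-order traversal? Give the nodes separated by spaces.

V G K X T C P S E U F W

The first element of pre-order is the root; it splits in-order into left and right subtrees.
Root W: left subtree has 5 nodes {V, G, T, X, K}, right has 6 {F, C, U, P, S, E}.
  Root T: left subtree has 2 nodes {V, G}, right has 2 {X, K}.
    Root G: left subtree has 1 node {V}, right has 0 { }.
    Root X: left subtree has 0 nodes { }, right has 1 {K}.
  Root F: left subtree has 0 nodes { }, right has 5 {C, U, P, S, E}.
    Root U: left subtree has 1 node {C}, right has 3 {P, S, E}.
      Root E: left subtree has 2 nodes {P, S}, right has 0 { }.
        Root S: left subtree has 1 node {P}, right has 0 { }.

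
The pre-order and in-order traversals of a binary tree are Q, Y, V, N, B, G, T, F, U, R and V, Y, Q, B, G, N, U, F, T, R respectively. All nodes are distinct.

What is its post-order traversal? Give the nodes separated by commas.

V, Y, G, B, U, F, R, T, N, Q

The first element of pre-order is the root; it splits in-order into left and right subtrees.
Root Q: left subtree has 2 nodes {V, Y}, right has 7 {B, G, N, U, F, T, R}.
  Root Y: left subtree has 1 node {V}, right has 0 { }.
  Root N: left subtree has 2 nodes {B, G}, right has 4 {U, F, T, R}.
    Root B: left subtree has 0 nodes { }, right has 1 {G}.
    Root T: left subtree has 2 nodes {U, F}, right has 1 {R}.
      Root F: left subtree has 1 node {U}, right has 0 { }.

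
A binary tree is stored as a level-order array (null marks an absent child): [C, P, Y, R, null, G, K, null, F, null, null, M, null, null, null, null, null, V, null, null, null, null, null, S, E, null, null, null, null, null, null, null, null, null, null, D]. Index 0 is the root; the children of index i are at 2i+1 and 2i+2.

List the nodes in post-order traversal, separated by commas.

Post-order visits the left subtree, then the right subtree, then the node.
At C: go left to P.
  At P: go left to R.
    At R: no left child.
    At R: go right to F.
      At F: go left to V.
        At V: go left to D.
          D is a leaf — visit D.
        At V: no right child.
        Visit V.
      At F: no right child.
      Visit F.
    Visit R.
  At P: no right child.
  Visit P.
At C: go right to Y.
  At Y: go left to G.
    At G: go left to M.
      At M: go left to S.
        S is a leaf — visit S.
      At M: go right to E.
        E is a leaf — visit E.
      Visit M.
    At G: no right child.
    Visit G.
  At Y: go right to K.
    K is a leaf — visit K.
  Visit Y.
Visit C.

D, V, F, R, P, S, E, M, G, K, Y, C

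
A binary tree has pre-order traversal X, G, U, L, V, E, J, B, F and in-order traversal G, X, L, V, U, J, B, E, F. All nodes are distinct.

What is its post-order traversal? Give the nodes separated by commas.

The first element of pre-order is the root; it splits in-order into left and right subtrees.
Root X: left subtree has 1 node {G}, right has 7 {L, V, U, J, B, E, F}.
  Root U: left subtree has 2 nodes {L, V}, right has 4 {J, B, E, F}.
    Root L: left subtree has 0 nodes { }, right has 1 {V}.
    Root E: left subtree has 2 nodes {J, B}, right has 1 {F}.
      Root J: left subtree has 0 nodes { }, right has 1 {B}.

G, V, L, B, J, F, E, U, X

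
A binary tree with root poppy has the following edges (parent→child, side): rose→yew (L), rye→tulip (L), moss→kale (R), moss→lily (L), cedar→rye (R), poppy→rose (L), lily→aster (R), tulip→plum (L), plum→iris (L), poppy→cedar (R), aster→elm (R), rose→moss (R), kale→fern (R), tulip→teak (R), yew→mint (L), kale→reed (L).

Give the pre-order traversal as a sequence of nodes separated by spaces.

Pre-order visits the node, then its left subtree, then its right subtree.
Visit poppy.
At poppy: go left to rose.
  Visit rose.
  At rose: go left to yew.
    Visit yew.
    At yew: go left to mint.
      mint is a leaf — visit mint.
    At yew: no right child.
  At rose: go right to moss.
    Visit moss.
    At moss: go left to lily.
      Visit lily.
      At lily: no left child.
      At lily: go right to aster.
        Visit aster.
        At aster: no left child.
        At aster: go right to elm.
          elm is a leaf — visit elm.
    At moss: go right to kale.
      Visit kale.
      At kale: go left to reed.
        reed is a leaf — visit reed.
      At kale: go right to fern.
        fern is a leaf — visit fern.
At poppy: go right to cedar.
  Visit cedar.
  At cedar: no left child.
  At cedar: go right to rye.
    Visit rye.
    At rye: go left to tulip.
      Visit tulip.
      At tulip: go left to plum.
        Visit plum.
        At plum: go left to iris.
          iris is a leaf — visit iris.
        At plum: no right child.
      At tulip: go right to teak.
        teak is a leaf — visit teak.
    At rye: no right child.

poppy rose yew mint moss lily aster elm kale reed fern cedar rye tulip plum iris teak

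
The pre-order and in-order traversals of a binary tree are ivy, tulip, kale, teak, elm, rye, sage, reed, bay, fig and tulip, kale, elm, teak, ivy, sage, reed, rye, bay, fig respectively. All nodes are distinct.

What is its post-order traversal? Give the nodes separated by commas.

The first element of pre-order is the root; it splits in-order into left and right subtrees.
Root ivy: left subtree has 4 nodes {tulip, kale, elm, teak}, right has 5 {sage, reed, rye, bay, fig}.
  Root tulip: left subtree has 0 nodes { }, right has 3 {kale, elm, teak}.
    Root kale: left subtree has 0 nodes { }, right has 2 {elm, teak}.
      Root teak: left subtree has 1 node {elm}, right has 0 { }.
  Root rye: left subtree has 2 nodes {sage, reed}, right has 2 {bay, fig}.
    Root sage: left subtree has 0 nodes { }, right has 1 {reed}.
    Root bay: left subtree has 0 nodes { }, right has 1 {fig}.

elm, teak, kale, tulip, reed, sage, fig, bay, rye, ivy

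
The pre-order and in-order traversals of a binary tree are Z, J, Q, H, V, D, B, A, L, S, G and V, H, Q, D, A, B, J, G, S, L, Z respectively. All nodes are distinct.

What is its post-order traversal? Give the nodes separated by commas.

The first element of pre-order is the root; it splits in-order into left and right subtrees.
Root Z: left subtree has 10 nodes {V, H, Q, D, A, B, J, G, S, L}, right has 0 { }.
  Root J: left subtree has 6 nodes {V, H, Q, D, A, B}, right has 3 {G, S, L}.
    Root Q: left subtree has 2 nodes {V, H}, right has 3 {D, A, B}.
      Root H: left subtree has 1 node {V}, right has 0 { }.
      Root D: left subtree has 0 nodes { }, right has 2 {A, B}.
        Root B: left subtree has 1 node {A}, right has 0 { }.
    Root L: left subtree has 2 nodes {G, S}, right has 0 { }.
      Root S: left subtree has 1 node {G}, right has 0 { }.

V, H, A, B, D, Q, G, S, L, J, Z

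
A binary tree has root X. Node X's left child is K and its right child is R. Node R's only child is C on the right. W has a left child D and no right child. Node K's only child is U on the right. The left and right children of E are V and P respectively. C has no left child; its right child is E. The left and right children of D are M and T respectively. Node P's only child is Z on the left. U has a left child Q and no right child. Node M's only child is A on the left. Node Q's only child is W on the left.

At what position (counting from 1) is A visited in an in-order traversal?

2

In-order visits the left subtree, then the node, then the right subtree.
At X: go left to K.
  At K: no left child.
  Visit K.
  At K: go right to U.
    At U: go left to Q.
      At Q: go left to W.
        At W: go left to D.
          At D: go left to M.
            At M: go left to A.
              A is a leaf — visit A.
            Visit M.
            At M: no right child.
          Visit D.
          At D: go right to T.
            T is a leaf — visit T.
        Visit W.
        At W: no right child.
      Visit Q.
      At Q: no right child.
    Visit U.
    At U: no right child.
Visit X.
At X: go right to R.
  At R: no left child.
  Visit R.
  At R: go right to C.
    At C: no left child.
    Visit C.
    At C: go right to E.
      At E: go left to V.
        V is a leaf — visit V.
      Visit E.
      At E: go right to P.
        At P: go left to Z.
          Z is a leaf — visit Z.
        Visit P.
        At P: no right child.
Full in-order sequence: K, A, M, D, T, W, Q, U, X, R, C, V, E, Z, P.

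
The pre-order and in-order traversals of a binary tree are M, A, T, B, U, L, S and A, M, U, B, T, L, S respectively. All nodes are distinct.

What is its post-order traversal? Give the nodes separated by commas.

A, U, B, S, L, T, M

The first element of pre-order is the root; it splits in-order into left and right subtrees.
Root M: left subtree has 1 node {A}, right has 5 {U, B, T, L, S}.
  Root T: left subtree has 2 nodes {U, B}, right has 2 {L, S}.
    Root B: left subtree has 1 node {U}, right has 0 { }.
    Root L: left subtree has 0 nodes { }, right has 1 {S}.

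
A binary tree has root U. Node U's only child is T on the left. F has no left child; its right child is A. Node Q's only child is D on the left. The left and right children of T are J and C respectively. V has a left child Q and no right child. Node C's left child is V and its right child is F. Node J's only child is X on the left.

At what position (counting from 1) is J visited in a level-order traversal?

3

Level-order visits nodes level by level from the root, left to right within each level.
Level 0: U
Level 1: T
Level 2: J, C
Level 3: X, V, F
Level 4: Q, A
Level 5: D
Full level-order sequence: U, T, J, C, X, V, F, Q, A, D.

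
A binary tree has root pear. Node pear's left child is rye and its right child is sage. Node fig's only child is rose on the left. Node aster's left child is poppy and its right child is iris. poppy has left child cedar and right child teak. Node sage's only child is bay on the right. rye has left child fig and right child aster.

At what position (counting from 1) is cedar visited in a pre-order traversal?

Pre-order visits the node, then its left subtree, then its right subtree.
Visit pear.
At pear: go left to rye.
  Visit rye.
  At rye: go left to fig.
    Visit fig.
    At fig: go left to rose.
      rose is a leaf — visit rose.
    At fig: no right child.
  At rye: go right to aster.
    Visit aster.
    At aster: go left to poppy.
      Visit poppy.
      At poppy: go left to cedar.
        cedar is a leaf — visit cedar.
      At poppy: go right to teak.
        teak is a leaf — visit teak.
    At aster: go right to iris.
      iris is a leaf — visit iris.
At pear: go right to sage.
  Visit sage.
  At sage: no left child.
  At sage: go right to bay.
    bay is a leaf — visit bay.
Full pre-order sequence: pear, rye, fig, rose, aster, poppy, cedar, teak, iris, sage, bay.

7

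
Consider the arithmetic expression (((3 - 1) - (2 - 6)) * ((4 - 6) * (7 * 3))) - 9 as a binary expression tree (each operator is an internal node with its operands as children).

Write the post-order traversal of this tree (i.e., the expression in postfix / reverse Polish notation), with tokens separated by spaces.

3 1 - 2 6 - - 4 6 - 7 3 * * * 9 -

Post-order on an expression tree gives postfix notation: for each operator, emit left operand, right operand, then the operator.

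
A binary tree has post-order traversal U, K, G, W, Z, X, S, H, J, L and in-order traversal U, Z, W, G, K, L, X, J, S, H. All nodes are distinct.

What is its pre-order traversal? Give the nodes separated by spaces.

L Z U W G K J X H S

The last element of post-order is the root; it splits in-order into left and right subtrees.
Root L: left subtree has 5 nodes {U, Z, W, G, K}, right has 4 {X, J, S, H}.
  Root Z: left subtree has 1 node {U}, right has 3 {W, G, K}.
    Root W: left subtree has 0 nodes { }, right has 2 {G, K}.
      Root G: left subtree has 0 nodes { }, right has 1 {K}.
  Root J: left subtree has 1 node {X}, right has 2 {S, H}.
    Root H: left subtree has 1 node {S}, right has 0 { }.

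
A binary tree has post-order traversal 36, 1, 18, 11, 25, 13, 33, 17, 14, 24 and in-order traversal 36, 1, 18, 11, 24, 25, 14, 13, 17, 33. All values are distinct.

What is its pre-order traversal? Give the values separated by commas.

The last element of post-order is the root; it splits in-order into left and right subtrees.
Root 24: left subtree has 4 nodes {36, 1, 18, 11}, right has 5 {25, 14, 13, 17, 33}.
  Root 11: left subtree has 3 nodes {36, 1, 18}, right has 0 { }.
    Root 18: left subtree has 2 nodes {36, 1}, right has 0 { }.
      Root 1: left subtree has 1 node {36}, right has 0 { }.
  Root 14: left subtree has 1 node {25}, right has 3 {13, 17, 33}.
    Root 17: left subtree has 1 node {13}, right has 1 {33}.

24, 11, 18, 1, 36, 14, 25, 17, 13, 33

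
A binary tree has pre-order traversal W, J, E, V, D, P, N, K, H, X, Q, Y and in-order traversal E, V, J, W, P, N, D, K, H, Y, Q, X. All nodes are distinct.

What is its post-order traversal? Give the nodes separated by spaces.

V E J N P Y Q X H K D W

The first element of pre-order is the root; it splits in-order into left and right subtrees.
Root W: left subtree has 3 nodes {E, V, J}, right has 8 {P, N, D, K, H, Y, Q, X}.
  Root J: left subtree has 2 nodes {E, V}, right has 0 { }.
    Root E: left subtree has 0 nodes { }, right has 1 {V}.
  Root D: left subtree has 2 nodes {P, N}, right has 5 {K, H, Y, Q, X}.
    Root P: left subtree has 0 nodes { }, right has 1 {N}.
    Root K: left subtree has 0 nodes { }, right has 4 {H, Y, Q, X}.
      Root H: left subtree has 0 nodes { }, right has 3 {Y, Q, X}.
        Root X: left subtree has 2 nodes {Y, Q}, right has 0 { }.
          Root Q: left subtree has 1 node {Y}, right has 0 { }.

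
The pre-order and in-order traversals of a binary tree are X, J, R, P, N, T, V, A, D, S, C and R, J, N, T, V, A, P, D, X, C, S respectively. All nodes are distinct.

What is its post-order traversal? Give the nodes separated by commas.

The first element of pre-order is the root; it splits in-order into left and right subtrees.
Root X: left subtree has 8 nodes {R, J, N, T, V, A, P, D}, right has 2 {C, S}.
  Root J: left subtree has 1 node {R}, right has 6 {N, T, V, A, P, D}.
    Root P: left subtree has 4 nodes {N, T, V, A}, right has 1 {D}.
      Root N: left subtree has 0 nodes { }, right has 3 {T, V, A}.
        Root T: left subtree has 0 nodes { }, right has 2 {V, A}.
          Root V: left subtree has 0 nodes { }, right has 1 {A}.
  Root S: left subtree has 1 node {C}, right has 0 { }.

R, A, V, T, N, D, P, J, C, S, X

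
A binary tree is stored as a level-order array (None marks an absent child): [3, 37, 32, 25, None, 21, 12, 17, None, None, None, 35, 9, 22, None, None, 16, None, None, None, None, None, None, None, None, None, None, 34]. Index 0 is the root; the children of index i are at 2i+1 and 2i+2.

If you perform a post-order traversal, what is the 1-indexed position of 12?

Post-order visits the left subtree, then the right subtree, then the node.
At 3: go left to 37.
  At 37: go left to 25.
    At 25: go left to 17.
      At 17: no left child.
      At 17: go right to 16.
        16 is a leaf — visit 16.
      Visit 17.
    At 25: no right child.
    Visit 25.
  At 37: no right child.
  Visit 37.
At 3: go right to 32.
  At 32: go left to 21.
    At 21: go left to 35.
      35 is a leaf — visit 35.
    At 21: go right to 9.
      9 is a leaf — visit 9.
    Visit 21.
  At 32: go right to 12.
    At 12: go left to 22.
      At 22: go left to 34.
        34 is a leaf — visit 34.
      At 22: no right child.
      Visit 22.
    At 12: no right child.
    Visit 12.
  Visit 32.
Visit 3.
Full post-order sequence: 16, 17, 25, 37, 35, 9, 21, 34, 22, 12, 32, 3.

10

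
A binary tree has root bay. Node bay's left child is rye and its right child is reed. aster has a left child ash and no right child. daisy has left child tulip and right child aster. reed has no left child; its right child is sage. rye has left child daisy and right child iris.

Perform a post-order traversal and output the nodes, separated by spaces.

Post-order visits the left subtree, then the right subtree, then the node.
At bay: go left to rye.
  At rye: go left to daisy.
    At daisy: go left to tulip.
      tulip is a leaf — visit tulip.
    At daisy: go right to aster.
      At aster: go left to ash.
        ash is a leaf — visit ash.
      At aster: no right child.
      Visit aster.
    Visit daisy.
  At rye: go right to iris.
    iris is a leaf — visit iris.
  Visit rye.
At bay: go right to reed.
  At reed: no left child.
  At reed: go right to sage.
    sage is a leaf — visit sage.
  Visit reed.
Visit bay.

tulip ash aster daisy iris rye sage reed bay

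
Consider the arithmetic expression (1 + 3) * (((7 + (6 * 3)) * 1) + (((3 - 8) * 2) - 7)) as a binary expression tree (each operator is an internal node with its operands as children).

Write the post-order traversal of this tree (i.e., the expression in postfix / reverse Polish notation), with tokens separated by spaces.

Post-order on an expression tree gives postfix notation: for each operator, emit left operand, right operand, then the operator.

1 3 + 7 6 3 * + 1 * 3 8 - 2 * 7 - + *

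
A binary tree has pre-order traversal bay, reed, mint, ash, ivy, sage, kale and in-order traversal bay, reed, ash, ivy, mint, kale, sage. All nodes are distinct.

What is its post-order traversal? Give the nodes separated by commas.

The first element of pre-order is the root; it splits in-order into left and right subtrees.
Root bay: left subtree has 0 nodes { }, right has 6 {reed, ash, ivy, mint, kale, sage}.
  Root reed: left subtree has 0 nodes { }, right has 5 {ash, ivy, mint, kale, sage}.
    Root mint: left subtree has 2 nodes {ash, ivy}, right has 2 {kale, sage}.
      Root ash: left subtree has 0 nodes { }, right has 1 {ivy}.
      Root sage: left subtree has 1 node {kale}, right has 0 { }.

ivy, ash, kale, sage, mint, reed, bay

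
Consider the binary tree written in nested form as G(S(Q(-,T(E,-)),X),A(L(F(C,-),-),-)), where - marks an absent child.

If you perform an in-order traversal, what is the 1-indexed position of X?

In-order visits the left subtree, then the node, then the right subtree.
At G: go left to S.
  At S: go left to Q.
    At Q: no left child.
    Visit Q.
    At Q: go right to T.
      At T: go left to E.
        E is a leaf — visit E.
      Visit T.
      At T: no right child.
  Visit S.
  At S: go right to X.
    X is a leaf — visit X.
Visit G.
At G: go right to A.
  At A: go left to L.
    At L: go left to F.
      At F: go left to C.
        C is a leaf — visit C.
      Visit F.
      At F: no right child.
    Visit L.
    At L: no right child.
  Visit A.
  At A: no right child.
Full in-order sequence: Q, E, T, S, X, G, C, F, L, A.

5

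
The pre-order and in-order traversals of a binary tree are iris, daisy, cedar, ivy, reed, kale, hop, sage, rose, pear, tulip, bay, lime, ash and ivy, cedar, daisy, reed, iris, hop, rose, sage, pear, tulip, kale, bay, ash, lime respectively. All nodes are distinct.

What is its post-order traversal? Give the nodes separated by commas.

ivy, cedar, reed, daisy, rose, tulip, pear, sage, hop, ash, lime, bay, kale, iris

The first element of pre-order is the root; it splits in-order into left and right subtrees.
Root iris: left subtree has 4 nodes {ivy, cedar, daisy, reed}, right has 9 {hop, rose, sage, pear, tulip, kale, bay, ash, lime}.
  Root daisy: left subtree has 2 nodes {ivy, cedar}, right has 1 {reed}.
    Root cedar: left subtree has 1 node {ivy}, right has 0 { }.
  Root kale: left subtree has 5 nodes {hop, rose, sage, pear, tulip}, right has 3 {bay, ash, lime}.
    Root hop: left subtree has 0 nodes { }, right has 4 {rose, sage, pear, tulip}.
      Root sage: left subtree has 1 node {rose}, right has 2 {pear, tulip}.
        Root pear: left subtree has 0 nodes { }, right has 1 {tulip}.
    Root bay: left subtree has 0 nodes { }, right has 2 {ash, lime}.
      Root lime: left subtree has 1 node {ash}, right has 0 { }.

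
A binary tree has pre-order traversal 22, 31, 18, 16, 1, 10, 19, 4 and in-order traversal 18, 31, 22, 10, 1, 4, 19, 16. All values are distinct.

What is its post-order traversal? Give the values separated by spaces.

The first element of pre-order is the root; it splits in-order into left and right subtrees.
Root 22: left subtree has 2 nodes {18, 31}, right has 5 {10, 1, 4, 19, 16}.
  Root 31: left subtree has 1 node {18}, right has 0 { }.
  Root 16: left subtree has 4 nodes {10, 1, 4, 19}, right has 0 { }.
    Root 1: left subtree has 1 node {10}, right has 2 {4, 19}.
      Root 19: left subtree has 1 node {4}, right has 0 { }.

18 31 10 4 19 1 16 22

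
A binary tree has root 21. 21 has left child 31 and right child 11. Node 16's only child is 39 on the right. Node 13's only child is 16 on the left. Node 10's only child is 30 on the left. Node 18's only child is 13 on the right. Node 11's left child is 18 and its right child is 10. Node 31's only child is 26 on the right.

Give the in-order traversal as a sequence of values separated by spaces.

31 26 21 18 16 39 13 11 30 10

In-order visits the left subtree, then the node, then the right subtree.
At 21: go left to 31.
  At 31: no left child.
  Visit 31.
  At 31: go right to 26.
    26 is a leaf — visit 26.
Visit 21.
At 21: go right to 11.
  At 11: go left to 18.
    At 18: no left child.
    Visit 18.
    At 18: go right to 13.
      At 13: go left to 16.
        At 16: no left child.
        Visit 16.
        At 16: go right to 39.
          39 is a leaf — visit 39.
      Visit 13.
      At 13: no right child.
  Visit 11.
  At 11: go right to 10.
    At 10: go left to 30.
      30 is a leaf — visit 30.
    Visit 10.
    At 10: no right child.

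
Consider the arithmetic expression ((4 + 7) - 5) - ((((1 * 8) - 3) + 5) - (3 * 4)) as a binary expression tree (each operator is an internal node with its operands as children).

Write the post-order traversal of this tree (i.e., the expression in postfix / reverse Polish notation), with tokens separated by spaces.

4 7 + 5 - 1 8 * 3 - 5 + 3 4 * - -

Post-order on an expression tree gives postfix notation: for each operator, emit left operand, right operand, then the operator.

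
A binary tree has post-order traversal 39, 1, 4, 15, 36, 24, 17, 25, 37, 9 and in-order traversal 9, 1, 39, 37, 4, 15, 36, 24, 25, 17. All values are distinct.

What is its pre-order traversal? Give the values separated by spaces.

The last element of post-order is the root; it splits in-order into left and right subtrees.
Root 9: left subtree has 0 nodes { }, right has 9 {1, 39, 37, 4, 15, 36, 24, 25, 17}.
  Root 37: left subtree has 2 nodes {1, 39}, right has 6 {4, 15, 36, 24, 25, 17}.
    Root 1: left subtree has 0 nodes { }, right has 1 {39}.
    Root 25: left subtree has 4 nodes {4, 15, 36, 24}, right has 1 {17}.
      Root 24: left subtree has 3 nodes {4, 15, 36}, right has 0 { }.
        Root 36: left subtree has 2 nodes {4, 15}, right has 0 { }.
          Root 15: left subtree has 1 node {4}, right has 0 { }.

9 37 1 39 25 24 36 15 4 17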